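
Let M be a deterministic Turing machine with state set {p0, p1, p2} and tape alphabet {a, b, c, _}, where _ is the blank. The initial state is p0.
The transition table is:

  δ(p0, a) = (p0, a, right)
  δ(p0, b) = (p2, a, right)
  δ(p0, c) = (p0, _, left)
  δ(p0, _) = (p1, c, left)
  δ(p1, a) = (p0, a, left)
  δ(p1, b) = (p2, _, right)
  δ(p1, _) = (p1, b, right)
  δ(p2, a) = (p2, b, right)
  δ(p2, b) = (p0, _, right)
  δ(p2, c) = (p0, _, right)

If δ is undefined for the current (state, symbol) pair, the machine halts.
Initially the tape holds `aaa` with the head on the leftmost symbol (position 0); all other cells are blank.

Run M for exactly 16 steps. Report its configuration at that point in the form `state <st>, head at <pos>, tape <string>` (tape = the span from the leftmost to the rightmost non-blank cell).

p0 | [a]aa_   read a → write a, move right, go to p0
p0 | a[a]a_   read a → write a, move right, go to p0
p0 | aa[a]_   read a → write a, move right, go to p0
p0 | aaa[_]   read _ → write c, move left, go to p1
p1 | aa[a]c   read a → write a, move left, go to p0
p0 | a[a]ac   read a → write a, move right, go to p0
p0 | aa[a]c   read a → write a, move right, go to p0
p0 | aaa[c]   read c → write _, move left, go to p0
p0 | aa[a]_   read a → write a, move right, go to p0
p0 | aaa[_]   read _ → write c, move left, go to p1
p1 | aa[a]c   read a → write a, move left, go to p0
p0 | a[a]ac   read a → write a, move right, go to p0
p0 | aa[a]c   read a → write a, move right, go to p0
p0 | aaa[c]   read c → write _, move left, go to p0
p0 | aa[a]_   read a → write a, move right, go to p0
p0 | aaa[_]   read _ → write c, move left, go to p1
p1 | aa[a]c
After 16 steps: state p1, head at 2, tape aaac.

state p1, head at 2, tape aaac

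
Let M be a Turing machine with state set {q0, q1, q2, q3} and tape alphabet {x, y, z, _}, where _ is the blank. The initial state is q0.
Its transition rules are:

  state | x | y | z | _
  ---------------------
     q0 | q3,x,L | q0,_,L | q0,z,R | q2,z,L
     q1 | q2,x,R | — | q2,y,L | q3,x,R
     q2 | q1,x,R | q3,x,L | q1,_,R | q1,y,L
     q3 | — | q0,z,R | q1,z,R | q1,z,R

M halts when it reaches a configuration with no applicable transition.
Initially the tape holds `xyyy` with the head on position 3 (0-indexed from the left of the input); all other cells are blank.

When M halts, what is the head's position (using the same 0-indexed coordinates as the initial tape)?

0

state=q0 head=3 tape=_xyy[y]   (q0,y)→(q0,_,L)
state=q0 head=2 tape=_xy[y]_   (q0,y)→(q0,_,L)
state=q0 head=1 tape=_x[y]__   (q0,y)→(q0,_,L)
state=q0 head=0 tape=_[x]___   (q0,x)→(q3,x,L)
state=q3 head=-1 tape=[_]x___   (q3,_)→(q1,z,R)
state=q1 head=0 tape=z[x]___   (q1,x)→(q2,x,R)
state=q2 head=1 tape=zx[_]__   (q2,_)→(q1,y,L)
state=q1 head=0 tape=z[x]y__   (q1,x)→(q2,x,R)
state=q2 head=1 tape=zx[y]__   (q2,y)→(q3,x,L)
state=q3 head=0 tape=z[x]x__
At halt the head is at cell 0.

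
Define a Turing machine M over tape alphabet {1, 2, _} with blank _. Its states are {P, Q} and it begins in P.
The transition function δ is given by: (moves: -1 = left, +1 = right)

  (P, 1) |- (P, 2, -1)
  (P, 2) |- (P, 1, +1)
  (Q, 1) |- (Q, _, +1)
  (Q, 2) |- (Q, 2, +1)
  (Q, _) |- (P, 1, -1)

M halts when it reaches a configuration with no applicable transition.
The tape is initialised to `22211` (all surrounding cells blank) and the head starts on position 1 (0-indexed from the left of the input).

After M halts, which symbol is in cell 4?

P | _2[2]211   read 2 → write 1, move +1, go to P
P | _21[2]11   read 2 → write 1, move +1, go to P
P | _211[1]1   read 1 → write 2, move -1, go to P
P | _21[1]21   read 1 → write 2, move -1, go to P
P | _2[1]221   read 1 → write 2, move -1, go to P
P | _[2]2221   read 2 → write 1, move +1, go to P
P | _1[2]221   read 2 → write 1, move +1, go to P
P | _11[2]21   read 2 → write 1, move +1, go to P
P | _111[2]1   read 2 → write 1, move +1, go to P
P | _1111[1]   read 1 → write 2, move -1, go to P
P | _111[1]2   read 1 → write 2, move -1, go to P
P | _11[1]22   read 1 → write 2, move -1, go to P
P | _1[1]222   read 1 → write 2, move -1, go to P
P | _[1]2222   read 1 → write 2, move -1, go to P
P | [_]22222
Cell 4 holds 2 when M halts.

2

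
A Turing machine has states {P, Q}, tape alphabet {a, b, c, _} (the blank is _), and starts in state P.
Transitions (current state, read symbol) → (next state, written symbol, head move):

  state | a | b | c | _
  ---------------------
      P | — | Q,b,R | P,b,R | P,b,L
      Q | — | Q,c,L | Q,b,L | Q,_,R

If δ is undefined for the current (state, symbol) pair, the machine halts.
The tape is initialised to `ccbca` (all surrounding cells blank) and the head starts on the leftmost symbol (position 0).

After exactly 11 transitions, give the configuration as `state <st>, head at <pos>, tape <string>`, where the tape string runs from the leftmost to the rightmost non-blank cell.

state=P head=0 tape=_[c]cbca   (P,c)→(P,b,R)
state=P head=1 tape=_b[c]bca   (P,c)→(P,b,R)
state=P head=2 tape=_bb[b]ca   (P,b)→(Q,b,R)
state=Q head=3 tape=_bbb[c]a   (Q,c)→(Q,b,L)
state=Q head=2 tape=_bb[b]ba   (Q,b)→(Q,c,L)
state=Q head=1 tape=_b[b]cba   (Q,b)→(Q,c,L)
state=Q head=0 tape=_[b]ccba   (Q,b)→(Q,c,L)
state=Q head=-1 tape=[_]cccba   (Q,_)→(Q,_,R)
state=Q head=0 tape=_[c]ccba   (Q,c)→(Q,b,L)
state=Q head=-1 tape=[_]bccba   (Q,_)→(Q,_,R)
state=Q head=0 tape=_[b]ccba   (Q,b)→(Q,c,L)
state=Q head=-1 tape=[_]cccba
After 11 steps: state Q, head at -1, tape cccba.

state Q, head at -1, tape cccba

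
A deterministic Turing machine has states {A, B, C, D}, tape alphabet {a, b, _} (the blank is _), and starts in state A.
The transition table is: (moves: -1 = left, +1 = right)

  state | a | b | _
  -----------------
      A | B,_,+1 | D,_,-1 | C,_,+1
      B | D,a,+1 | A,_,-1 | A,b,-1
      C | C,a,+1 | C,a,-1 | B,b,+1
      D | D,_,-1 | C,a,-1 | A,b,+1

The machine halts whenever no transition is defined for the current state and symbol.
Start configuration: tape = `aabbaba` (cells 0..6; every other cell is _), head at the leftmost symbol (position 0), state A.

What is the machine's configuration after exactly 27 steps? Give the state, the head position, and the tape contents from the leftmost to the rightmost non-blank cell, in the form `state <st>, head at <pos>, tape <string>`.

state=A head=0 tape=[a]abbaba__   (A,a)→(B,_,+1)
state=B head=1 tape=_[a]bbaba__   (B,a)→(D,a,+1)
state=D head=2 tape=_a[b]baba__   (D,b)→(C,a,-1)
state=C head=1 tape=_[a]ababa__   (C,a)→(C,a,+1)
state=C head=2 tape=_a[a]baba__   (C,a)→(C,a,+1)
state=C head=3 tape=_aa[b]aba__   (C,b)→(C,a,-1)
state=C head=2 tape=_a[a]aaba__   (C,a)→(C,a,+1)
state=C head=3 tape=_aa[a]aba__   (C,a)→(C,a,+1)
state=C head=4 tape=_aaa[a]ba__   (C,a)→(C,a,+1)
state=C head=5 tape=_aaaa[b]a__   (C,b)→(C,a,-1)
state=C head=4 tape=_aaa[a]aa__   (C,a)→(C,a,+1)
state=C head=5 tape=_aaaa[a]a__   (C,a)→(C,a,+1)
state=C head=6 tape=_aaaaa[a]__   (C,a)→(C,a,+1)
state=C head=7 tape=_aaaaaa[_]_   (C,_)→(B,b,+1)
state=B head=8 tape=_aaaaaab[_]   (B,_)→(A,b,-1)
state=A head=7 tape=_aaaaaa[b]b   (A,b)→(D,_,-1)
state=D head=6 tape=_aaaaa[a]_b   (D,a)→(D,_,-1)
state=D head=5 tape=_aaaa[a]__b   (D,a)→(D,_,-1)
state=D head=4 tape=_aaa[a]___b   (D,a)→(D,_,-1)
state=D head=3 tape=_aa[a]____b   (D,a)→(D,_,-1)
state=D head=2 tape=_a[a]_____b   (D,a)→(D,_,-1)
state=D head=1 tape=_[a]______b   (D,a)→(D,_,-1)
state=D head=0 tape=[_]_______b   (D,_)→(A,b,+1)
state=A head=1 tape=b[_]______b   (A,_)→(C,_,+1)
state=C head=2 tape=b_[_]_____b   (C,_)→(B,b,+1)
state=B head=3 tape=b_b[_]____b   (B,_)→(A,b,-1)
state=A head=2 tape=b_[b]b____b   (A,b)→(D,_,-1)
state=D head=1 tape=b[_]_b____b
After 27 steps: state D, head at 1, tape b__b____b.

state D, head at 1, tape b__b____b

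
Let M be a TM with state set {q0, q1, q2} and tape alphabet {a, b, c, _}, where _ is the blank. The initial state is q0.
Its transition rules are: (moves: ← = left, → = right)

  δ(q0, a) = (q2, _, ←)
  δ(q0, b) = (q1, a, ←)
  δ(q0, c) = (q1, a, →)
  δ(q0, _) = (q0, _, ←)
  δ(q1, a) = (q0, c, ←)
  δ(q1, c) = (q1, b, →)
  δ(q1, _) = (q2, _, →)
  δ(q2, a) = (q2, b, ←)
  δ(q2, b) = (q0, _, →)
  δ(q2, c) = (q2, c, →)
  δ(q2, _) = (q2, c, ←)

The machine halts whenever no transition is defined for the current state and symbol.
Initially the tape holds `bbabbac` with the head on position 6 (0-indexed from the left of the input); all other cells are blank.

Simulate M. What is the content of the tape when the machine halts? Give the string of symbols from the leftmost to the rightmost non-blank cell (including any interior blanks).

bba_abbcc

q0 | bbabba[c]__   read c → write a, move →, go to q1
q1 | bbabbaa[_]_   read _ → write _, move →, go to q2
q2 | bbabbaa_[_]   read _ → write c, move ←, go to q2
q2 | bbabbaa[_]c   read _ → write c, move ←, go to q2
q2 | bbabba[a]cc   read a → write b, move ←, go to q2
q2 | bbabb[a]bcc   read a → write b, move ←, go to q2
q2 | bbab[b]bbcc   read b → write _, move →, go to q0
q0 | bbab_[b]bcc   read b → write a, move ←, go to q1
q1 | bbab[_]abcc   read _ → write _, move →, go to q2
q2 | bbab_[a]bcc   read a → write b, move ←, go to q2
q2 | bbab[_]bbcc   read _ → write c, move ←, go to q2
q2 | bba[b]cbbcc   read b → write _, move →, go to q0
q0 | bba_[c]bbcc   read c → write a, move →, go to q1
q1 | bba_a[b]bcc
The non-blank tape span at halt is bba_abbcc.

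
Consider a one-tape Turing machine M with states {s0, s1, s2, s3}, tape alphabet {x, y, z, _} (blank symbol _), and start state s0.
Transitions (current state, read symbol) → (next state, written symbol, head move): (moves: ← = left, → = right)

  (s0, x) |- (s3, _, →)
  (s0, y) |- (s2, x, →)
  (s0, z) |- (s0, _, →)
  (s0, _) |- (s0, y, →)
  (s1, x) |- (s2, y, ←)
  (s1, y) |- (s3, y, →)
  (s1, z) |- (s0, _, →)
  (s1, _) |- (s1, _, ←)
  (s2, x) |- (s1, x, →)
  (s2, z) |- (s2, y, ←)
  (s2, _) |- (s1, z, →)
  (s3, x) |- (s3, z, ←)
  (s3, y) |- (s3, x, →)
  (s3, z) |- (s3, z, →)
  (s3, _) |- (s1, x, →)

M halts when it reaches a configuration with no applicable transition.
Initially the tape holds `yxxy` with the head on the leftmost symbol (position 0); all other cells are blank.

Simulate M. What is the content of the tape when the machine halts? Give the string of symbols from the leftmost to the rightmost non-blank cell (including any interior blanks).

s0 | [y]xxy___   read y → write x, move →, go to s2
s2 | x[x]xy___   read x → write x, move →, go to s1
s1 | xx[x]y___   read x → write y, move ←, go to s2
s2 | x[x]yy___   read x → write x, move →, go to s1
s1 | xx[y]y___   read y → write y, move →, go to s3
s3 | xxy[y]___   read y → write x, move →, go to s3
s3 | xxyx[_]__   read _ → write x, move →, go to s1
s1 | xxyxx[_]_   read _ → write _, move ←, go to s1
s1 | xxyx[x]__   read x → write y, move ←, go to s2
s2 | xxy[x]y__   read x → write x, move →, go to s1
s1 | xxyx[y]__   read y → write y, move →, go to s3
s3 | xxyxy[_]_   read _ → write x, move →, go to s1
s1 | xxyxyx[_]   read _ → write _, move ←, go to s1
s1 | xxyxy[x]_   read x → write y, move ←, go to s2
s2 | xxyx[y]y_
The non-blank tape span at halt is xxyxyy.

xxyxyy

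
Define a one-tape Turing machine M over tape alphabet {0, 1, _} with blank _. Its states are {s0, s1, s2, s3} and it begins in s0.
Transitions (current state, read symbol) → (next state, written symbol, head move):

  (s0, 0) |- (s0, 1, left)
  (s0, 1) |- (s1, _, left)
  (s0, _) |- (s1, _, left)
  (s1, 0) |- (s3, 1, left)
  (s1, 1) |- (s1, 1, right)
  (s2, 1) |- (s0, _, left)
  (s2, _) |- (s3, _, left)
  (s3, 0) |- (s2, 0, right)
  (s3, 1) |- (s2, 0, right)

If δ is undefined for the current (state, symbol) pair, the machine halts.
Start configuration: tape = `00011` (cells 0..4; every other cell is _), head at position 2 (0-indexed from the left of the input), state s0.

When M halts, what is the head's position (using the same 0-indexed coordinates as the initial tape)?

s0 | __00[0]11   read 0 → write 1, move left, go to s0
s0 | __0[0]111   read 0 → write 1, move left, go to s0
s0 | __[0]1111   read 0 → write 1, move left, go to s0
s0 | _[_]11111   read _ → write _, move left, go to s1
s1 | [_]_11111
At halt the head is at cell -2.

-2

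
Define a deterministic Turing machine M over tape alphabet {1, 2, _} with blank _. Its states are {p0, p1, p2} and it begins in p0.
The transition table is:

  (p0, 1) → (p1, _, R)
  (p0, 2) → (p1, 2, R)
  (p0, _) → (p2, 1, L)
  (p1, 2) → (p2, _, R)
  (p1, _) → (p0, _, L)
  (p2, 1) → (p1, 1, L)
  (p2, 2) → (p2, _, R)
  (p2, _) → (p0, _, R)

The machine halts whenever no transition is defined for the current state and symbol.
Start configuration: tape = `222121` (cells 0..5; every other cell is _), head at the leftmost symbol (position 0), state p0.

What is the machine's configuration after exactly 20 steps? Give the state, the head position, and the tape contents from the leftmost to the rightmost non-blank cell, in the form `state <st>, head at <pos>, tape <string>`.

state=p0 head=0 tape=__[2]22121   (p0,2)→(p1,2,R)
state=p1 head=1 tape=__2[2]2121   (p1,2)→(p2,_,R)
state=p2 head=2 tape=__2_[2]121   (p2,2)→(p2,_,R)
state=p2 head=3 tape=__2__[1]21   (p2,1)→(p1,1,L)
state=p1 head=2 tape=__2_[_]121   (p1,_)→(p0,_,L)
state=p0 head=1 tape=__2[_]_121   (p0,_)→(p2,1,L)
state=p2 head=0 tape=__[2]1_121   (p2,2)→(p2,_,R)
state=p2 head=1 tape=___[1]_121   (p2,1)→(p1,1,L)
state=p1 head=0 tape=__[_]1_121   (p1,_)→(p0,_,L)
state=p0 head=-1 tape=_[_]_1_121   (p0,_)→(p2,1,L)
state=p2 head=-2 tape=[_]1_1_121   (p2,_)→(p0,_,R)
state=p0 head=-1 tape=_[1]_1_121   (p0,1)→(p1,_,R)
state=p1 head=0 tape=__[_]1_121   (p1,_)→(p0,_,L)
state=p0 head=-1 tape=_[_]_1_121   (p0,_)→(p2,1,L)
state=p2 head=-2 tape=[_]1_1_121   (p2,_)→(p0,_,R)
state=p0 head=-1 tape=_[1]_1_121   (p0,1)→(p1,_,R)
state=p1 head=0 tape=__[_]1_121   (p1,_)→(p0,_,L)
state=p0 head=-1 tape=_[_]_1_121   (p0,_)→(p2,1,L)
state=p2 head=-2 tape=[_]1_1_121   (p2,_)→(p0,_,R)
state=p0 head=-1 tape=_[1]_1_121   (p0,1)→(p1,_,R)
state=p1 head=0 tape=__[_]1_121
After 20 steps: state p1, head at 0, tape 1_121.

state p1, head at 0, tape 1_121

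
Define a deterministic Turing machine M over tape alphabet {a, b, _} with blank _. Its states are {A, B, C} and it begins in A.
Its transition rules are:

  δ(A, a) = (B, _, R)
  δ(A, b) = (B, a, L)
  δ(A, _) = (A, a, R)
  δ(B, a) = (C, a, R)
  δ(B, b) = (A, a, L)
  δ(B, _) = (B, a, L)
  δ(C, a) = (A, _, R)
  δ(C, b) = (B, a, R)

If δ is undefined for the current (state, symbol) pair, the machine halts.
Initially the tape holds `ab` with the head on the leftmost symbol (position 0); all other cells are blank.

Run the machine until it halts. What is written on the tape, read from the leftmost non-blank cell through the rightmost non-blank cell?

state=A head=0 tape=[a]b___   (A,a)→(B,_,R)
state=B head=1 tape=_[b]___   (B,b)→(A,a,L)
state=A head=0 tape=[_]a___   (A,_)→(A,a,R)
state=A head=1 tape=a[a]___   (A,a)→(B,_,R)
state=B head=2 tape=a_[_]__   (B,_)→(B,a,L)
state=B head=1 tape=a[_]a__   (B,_)→(B,a,L)
state=B head=0 tape=[a]aa__   (B,a)→(C,a,R)
state=C head=1 tape=a[a]a__   (C,a)→(A,_,R)
state=A head=2 tape=a_[a]__   (A,a)→(B,_,R)
state=B head=3 tape=a__[_]_   (B,_)→(B,a,L)
state=B head=2 tape=a_[_]a_   (B,_)→(B,a,L)
state=B head=1 tape=a[_]aa_   (B,_)→(B,a,L)
state=B head=0 tape=[a]aaa_   (B,a)→(C,a,R)
state=C head=1 tape=a[a]aa_   (C,a)→(A,_,R)
state=A head=2 tape=a_[a]a_   (A,a)→(B,_,R)
state=B head=3 tape=a__[a]_   (B,a)→(C,a,R)
state=C head=4 tape=a__a[_]
The non-blank tape span at halt is a__a.

a__a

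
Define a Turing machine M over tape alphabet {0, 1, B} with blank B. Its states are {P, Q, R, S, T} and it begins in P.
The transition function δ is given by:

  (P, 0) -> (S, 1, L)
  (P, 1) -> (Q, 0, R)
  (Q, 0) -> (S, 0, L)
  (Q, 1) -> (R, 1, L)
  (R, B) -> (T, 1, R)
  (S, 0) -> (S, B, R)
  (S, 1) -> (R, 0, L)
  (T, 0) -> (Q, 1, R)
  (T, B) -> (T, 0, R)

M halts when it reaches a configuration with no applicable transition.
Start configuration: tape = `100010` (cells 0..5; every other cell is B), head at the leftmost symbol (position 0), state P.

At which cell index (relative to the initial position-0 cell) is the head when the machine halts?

3

P | [1]00010   read 1 → write 0, move R, go to Q
Q | 0[0]0010   read 0 → write 0, move L, go to S
S | [0]00010   read 0 → write B, move R, go to S
S | B[0]0010   read 0 → write B, move R, go to S
S | BB[0]010   read 0 → write B, move R, go to S
S | BBB[0]10   read 0 → write B, move R, go to S
S | BBBB[1]0   read 1 → write 0, move L, go to R
R | BBB[B]00   read B → write 1, move R, go to T
T | BBB1[0]0   read 0 → write 1, move R, go to Q
Q | BBB11[0]   read 0 → write 0, move L, go to S
S | BBB1[1]0   read 1 → write 0, move L, go to R
R | BBB[1]00
At halt the head is at cell 3.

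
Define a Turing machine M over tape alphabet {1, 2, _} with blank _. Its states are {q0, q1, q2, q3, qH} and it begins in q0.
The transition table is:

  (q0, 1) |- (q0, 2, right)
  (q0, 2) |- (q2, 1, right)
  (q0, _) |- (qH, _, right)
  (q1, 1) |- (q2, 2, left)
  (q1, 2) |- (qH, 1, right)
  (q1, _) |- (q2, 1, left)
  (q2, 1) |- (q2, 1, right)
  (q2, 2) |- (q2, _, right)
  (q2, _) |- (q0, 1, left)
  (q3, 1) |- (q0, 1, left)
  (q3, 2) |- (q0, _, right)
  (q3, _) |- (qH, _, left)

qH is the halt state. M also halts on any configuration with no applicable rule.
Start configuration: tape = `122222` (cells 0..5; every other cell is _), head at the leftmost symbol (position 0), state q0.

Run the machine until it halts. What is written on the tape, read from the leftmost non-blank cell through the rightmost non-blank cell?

21____1

q0 | [1]22222_   read 1 → write 2, move right, go to q0
q0 | 2[2]2222_   read 2 → write 1, move right, go to q2
q2 | 21[2]222_   read 2 → write _, move right, go to q2
q2 | 21_[2]22_   read 2 → write _, move right, go to q2
q2 | 21__[2]2_   read 2 → write _, move right, go to q2
q2 | 21___[2]_   read 2 → write _, move right, go to q2
q2 | 21____[_]   read _ → write 1, move left, go to q0
q0 | 21___[_]1   read _ → write _, move right, go to qH
qH | 21____[1]
The non-blank tape span at halt is 21____1.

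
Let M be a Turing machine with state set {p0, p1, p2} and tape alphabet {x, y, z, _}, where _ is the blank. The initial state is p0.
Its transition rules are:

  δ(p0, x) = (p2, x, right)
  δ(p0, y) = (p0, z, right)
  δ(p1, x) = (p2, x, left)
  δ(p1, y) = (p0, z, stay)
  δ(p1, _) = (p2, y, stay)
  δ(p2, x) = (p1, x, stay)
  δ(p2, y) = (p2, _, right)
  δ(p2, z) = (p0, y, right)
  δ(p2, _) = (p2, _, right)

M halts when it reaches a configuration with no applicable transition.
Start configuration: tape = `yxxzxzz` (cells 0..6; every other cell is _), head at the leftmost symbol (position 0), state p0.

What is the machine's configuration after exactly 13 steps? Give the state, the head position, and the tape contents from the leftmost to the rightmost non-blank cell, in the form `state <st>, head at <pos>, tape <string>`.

p0 | [y]xxzxzz   read y → write z, move right, go to p0
p0 | z[x]xzxzz   read x → write x, move right, go to p2
p2 | zx[x]zxzz   read x → write x, move stay, go to p1
p1 | zx[x]zxzz   read x → write x, move left, go to p2
p2 | z[x]xzxzz   read x → write x, move stay, go to p1
p1 | z[x]xzxzz   read x → write x, move left, go to p2
p2 | [z]xxzxzz   read z → write y, move right, go to p0
p0 | y[x]xzxzz   read x → write x, move right, go to p2
p2 | yx[x]zxzz   read x → write x, move stay, go to p1
p1 | yx[x]zxzz   read x → write x, move left, go to p2
p2 | y[x]xzxzz   read x → write x, move stay, go to p1
p1 | y[x]xzxzz   read x → write x, move left, go to p2
p2 | [y]xxzxzz   read y → write _, move right, go to p2
p2 | _[x]xzxzz
After 13 steps: state p2, head at 1, tape xxzxzz.

state p2, head at 1, tape xxzxzz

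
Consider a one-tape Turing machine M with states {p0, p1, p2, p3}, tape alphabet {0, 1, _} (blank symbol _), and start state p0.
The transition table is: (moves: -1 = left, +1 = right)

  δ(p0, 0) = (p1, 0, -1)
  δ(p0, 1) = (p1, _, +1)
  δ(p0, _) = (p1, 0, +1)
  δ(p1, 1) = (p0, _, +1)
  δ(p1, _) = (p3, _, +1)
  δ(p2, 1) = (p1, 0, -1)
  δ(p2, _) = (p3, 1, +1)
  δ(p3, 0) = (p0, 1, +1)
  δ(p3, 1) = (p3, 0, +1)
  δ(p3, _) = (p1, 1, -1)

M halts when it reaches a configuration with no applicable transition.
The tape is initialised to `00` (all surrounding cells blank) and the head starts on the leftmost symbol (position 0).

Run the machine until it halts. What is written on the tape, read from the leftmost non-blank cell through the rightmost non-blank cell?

state=p0 head=0 tape=_[0]0____   (p0,0)→(p1,0,-1)
state=p1 head=-1 tape=[_]00____   (p1,_)→(p3,_,+1)
state=p3 head=0 tape=_[0]0____   (p3,0)→(p0,1,+1)
state=p0 head=1 tape=_1[0]____   (p0,0)→(p1,0,-1)
state=p1 head=0 tape=_[1]0____   (p1,1)→(p0,_,+1)
state=p0 head=1 tape=__[0]____   (p0,0)→(p1,0,-1)
state=p1 head=0 tape=_[_]0____   (p1,_)→(p3,_,+1)
state=p3 head=1 tape=__[0]____   (p3,0)→(p0,1,+1)
state=p0 head=2 tape=__1[_]___   (p0,_)→(p1,0,+1)
state=p1 head=3 tape=__10[_]__   (p1,_)→(p3,_,+1)
state=p3 head=4 tape=__10_[_]_   (p3,_)→(p1,1,-1)
state=p1 head=3 tape=__10[_]1_   (p1,_)→(p3,_,+1)
state=p3 head=4 tape=__10_[1]_   (p3,1)→(p3,0,+1)
state=p3 head=5 tape=__10_0[_]   (p3,_)→(p1,1,-1)
state=p1 head=4 tape=__10_[0]1
The non-blank tape span at halt is 10_01.

10_01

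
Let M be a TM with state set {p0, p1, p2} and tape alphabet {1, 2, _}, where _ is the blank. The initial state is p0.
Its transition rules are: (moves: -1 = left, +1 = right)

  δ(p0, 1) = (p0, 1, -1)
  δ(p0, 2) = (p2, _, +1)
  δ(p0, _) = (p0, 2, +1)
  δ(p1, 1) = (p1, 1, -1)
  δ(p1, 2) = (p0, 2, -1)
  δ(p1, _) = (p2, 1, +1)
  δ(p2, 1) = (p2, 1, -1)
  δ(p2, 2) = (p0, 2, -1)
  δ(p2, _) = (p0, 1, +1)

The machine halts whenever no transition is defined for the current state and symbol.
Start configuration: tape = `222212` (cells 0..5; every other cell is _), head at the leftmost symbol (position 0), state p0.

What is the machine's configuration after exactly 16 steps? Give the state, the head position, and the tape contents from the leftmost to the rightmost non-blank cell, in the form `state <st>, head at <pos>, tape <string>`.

state p2, head at 2, tape 22_112

state=p0 head=0 tape=[2]22212   (p0,2)→(p2,_,+1)
state=p2 head=1 tape=_[2]2212   (p2,2)→(p0,2,-1)
state=p0 head=0 tape=[_]22212   (p0,_)→(p0,2,+1)
state=p0 head=1 tape=2[2]2212   (p0,2)→(p2,_,+1)
state=p2 head=2 tape=2_[2]212   (p2,2)→(p0,2,-1)
state=p0 head=1 tape=2[_]2212   (p0,_)→(p0,2,+1)
state=p0 head=2 tape=22[2]212   (p0,2)→(p2,_,+1)
state=p2 head=3 tape=22_[2]12   (p2,2)→(p0,2,-1)
state=p0 head=2 tape=22[_]212   (p0,_)→(p0,2,+1)
state=p0 head=3 tape=222[2]12   (p0,2)→(p2,_,+1)
state=p2 head=4 tape=222_[1]2   (p2,1)→(p2,1,-1)
state=p2 head=3 tape=222[_]12   (p2,_)→(p0,1,+1)
state=p0 head=4 tape=2221[1]2   (p0,1)→(p0,1,-1)
state=p0 head=3 tape=222[1]12   (p0,1)→(p0,1,-1)
state=p0 head=2 tape=22[2]112   (p0,2)→(p2,_,+1)
state=p2 head=3 tape=22_[1]12   (p2,1)→(p2,1,-1)
state=p2 head=2 tape=22[_]112
After 16 steps: state p2, head at 2, tape 22_112.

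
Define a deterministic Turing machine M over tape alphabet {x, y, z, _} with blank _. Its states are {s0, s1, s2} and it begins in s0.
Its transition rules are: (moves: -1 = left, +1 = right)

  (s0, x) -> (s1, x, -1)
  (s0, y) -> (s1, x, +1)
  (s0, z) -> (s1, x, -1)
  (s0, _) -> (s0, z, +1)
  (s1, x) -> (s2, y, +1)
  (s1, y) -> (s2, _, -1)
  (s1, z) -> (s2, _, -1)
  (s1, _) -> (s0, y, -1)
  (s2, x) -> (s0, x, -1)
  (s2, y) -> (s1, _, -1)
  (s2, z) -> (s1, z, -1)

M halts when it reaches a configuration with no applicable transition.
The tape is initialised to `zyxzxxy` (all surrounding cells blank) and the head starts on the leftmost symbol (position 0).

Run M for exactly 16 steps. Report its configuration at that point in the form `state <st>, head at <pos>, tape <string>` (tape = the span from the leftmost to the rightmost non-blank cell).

s0 | ____[z]yxzxxy   read z → write x, move -1, go to s1
s1 | ___[_]xyxzxxy   read _ → write y, move -1, go to s0
s0 | __[_]yxyxzxxy   read _ → write z, move +1, go to s0
s0 | __z[y]xyxzxxy   read y → write x, move +1, go to s1
s1 | __zx[x]yxzxxy   read x → write y, move +1, go to s2
s2 | __zxy[y]xzxxy   read y → write _, move -1, go to s1
s1 | __zx[y]_xzxxy   read y → write _, move -1, go to s2
s2 | __z[x]__xzxxy   read x → write x, move -1, go to s0
s0 | __[z]x__xzxxy   read z → write x, move -1, go to s1
s1 | _[_]xx__xzxxy   read _ → write y, move -1, go to s0
s0 | [_]yxx__xzxxy   read _ → write z, move +1, go to s0
s0 | z[y]xx__xzxxy   read y → write x, move +1, go to s1
s1 | zx[x]x__xzxxy   read x → write y, move +1, go to s2
s2 | zxy[x]__xzxxy   read x → write x, move -1, go to s0
s0 | zx[y]x__xzxxy   read y → write x, move +1, go to s1
s1 | zxx[x]__xzxxy   read x → write y, move +1, go to s2
s2 | zxxy[_]_xzxxy
After 16 steps: state s2, head at 0, tape zxxy__xzxxy.

state s2, head at 0, tape zxxy__xzxxy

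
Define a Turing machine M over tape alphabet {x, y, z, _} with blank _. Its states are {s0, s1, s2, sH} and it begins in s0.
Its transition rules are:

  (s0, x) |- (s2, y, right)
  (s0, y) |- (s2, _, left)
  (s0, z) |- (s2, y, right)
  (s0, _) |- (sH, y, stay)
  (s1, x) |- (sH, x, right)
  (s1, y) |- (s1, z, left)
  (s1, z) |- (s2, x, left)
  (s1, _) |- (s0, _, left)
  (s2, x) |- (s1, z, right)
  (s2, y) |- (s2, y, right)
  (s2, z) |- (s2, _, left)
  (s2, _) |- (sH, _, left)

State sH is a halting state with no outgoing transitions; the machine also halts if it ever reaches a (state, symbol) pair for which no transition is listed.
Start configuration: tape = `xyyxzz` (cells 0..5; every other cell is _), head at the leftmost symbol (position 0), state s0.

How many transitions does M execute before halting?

s0 | [x]yyxzz   read x → write y, move right, go to s2
s2 | y[y]yxzz   read y → write y, move right, go to s2
s2 | yy[y]xzz   read y → write y, move right, go to s2
s2 | yyy[x]zz   read x → write z, move right, go to s1
s1 | yyyz[z]z   read z → write x, move left, go to s2
s2 | yyy[z]xz   read z → write _, move left, go to s2
s2 | yy[y]_xz   read y → write y, move right, go to s2
s2 | yyy[_]xz   read _ → write _, move left, go to sH
sH | yy[y]_xz
M halts after 8 transitions.

8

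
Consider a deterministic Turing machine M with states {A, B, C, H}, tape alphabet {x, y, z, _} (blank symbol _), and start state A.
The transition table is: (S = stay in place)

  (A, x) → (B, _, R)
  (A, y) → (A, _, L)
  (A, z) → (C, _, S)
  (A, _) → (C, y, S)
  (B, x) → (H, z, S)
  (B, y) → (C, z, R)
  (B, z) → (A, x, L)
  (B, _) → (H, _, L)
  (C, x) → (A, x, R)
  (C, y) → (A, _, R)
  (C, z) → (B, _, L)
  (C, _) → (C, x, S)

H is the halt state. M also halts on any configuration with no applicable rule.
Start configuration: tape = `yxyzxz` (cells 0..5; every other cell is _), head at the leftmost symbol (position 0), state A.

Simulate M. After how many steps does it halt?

13

A | _[y]xyzxz   read y → write _, move L, go to A
A | [_]_xyzxz   read _ → write y, move S, go to C
C | [y]_xyzxz   read y → write _, move R, go to A
A | _[_]xyzxz   read _ → write y, move S, go to C
C | _[y]xyzxz   read y → write _, move R, go to A
A | __[x]yzxz   read x → write _, move R, go to B
B | ___[y]zxz   read y → write z, move R, go to C
C | ___z[z]xz   read z → write _, move L, go to B
B | ___[z]_xz   read z → write x, move L, go to A
A | __[_]x_xz   read _ → write y, move S, go to C
C | __[y]x_xz   read y → write _, move R, go to A
A | ___[x]_xz   read x → write _, move R, go to B
B | ____[_]xz   read _ → write _, move L, go to H
H | ___[_]_xz
M halts after 13 transitions.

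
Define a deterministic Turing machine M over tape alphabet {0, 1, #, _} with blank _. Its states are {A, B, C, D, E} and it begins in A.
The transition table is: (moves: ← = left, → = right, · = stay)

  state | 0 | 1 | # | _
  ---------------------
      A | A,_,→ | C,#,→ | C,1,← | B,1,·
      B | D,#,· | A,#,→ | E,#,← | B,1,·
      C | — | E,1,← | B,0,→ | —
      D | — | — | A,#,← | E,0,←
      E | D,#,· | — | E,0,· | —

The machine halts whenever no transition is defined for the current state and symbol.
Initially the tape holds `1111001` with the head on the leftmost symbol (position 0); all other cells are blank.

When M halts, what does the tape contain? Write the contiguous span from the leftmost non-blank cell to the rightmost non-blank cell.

01#11001

state=A head=0 tape=_[1]111001   (A,1)→(C,#,→)
state=C head=1 tape=_#[1]11001   (C,1)→(E,1,←)
state=E head=0 tape=_[#]111001   (E,#)→(E,0,·)
state=E head=0 tape=_[0]111001   (E,0)→(D,#,·)
state=D head=0 tape=_[#]111001   (D,#)→(A,#,←)
state=A head=-1 tape=[_]#111001   (A,_)→(B,1,·)
state=B head=-1 tape=[1]#111001   (B,1)→(A,#,→)
state=A head=0 tape=#[#]111001   (A,#)→(C,1,←)
state=C head=-1 tape=[#]1111001   (C,#)→(B,0,→)
state=B head=0 tape=0[1]111001   (B,1)→(A,#,→)
state=A head=1 tape=0#[1]11001   (A,1)→(C,#,→)
state=C head=2 tape=0##[1]1001   (C,1)→(E,1,←)
state=E head=1 tape=0#[#]11001   (E,#)→(E,0,·)
state=E head=1 tape=0#[0]11001   (E,0)→(D,#,·)
state=D head=1 tape=0#[#]11001   (D,#)→(A,#,←)
state=A head=0 tape=0[#]#11001   (A,#)→(C,1,←)
state=C head=-1 tape=[0]1#11001
The non-blank tape span at halt is 01#11001.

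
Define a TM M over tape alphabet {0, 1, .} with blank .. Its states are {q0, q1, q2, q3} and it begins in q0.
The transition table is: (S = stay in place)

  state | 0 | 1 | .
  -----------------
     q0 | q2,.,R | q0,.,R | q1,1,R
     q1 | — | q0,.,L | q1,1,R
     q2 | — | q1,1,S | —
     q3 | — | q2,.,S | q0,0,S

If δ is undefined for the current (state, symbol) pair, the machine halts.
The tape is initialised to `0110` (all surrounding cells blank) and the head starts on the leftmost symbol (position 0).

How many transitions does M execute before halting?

8

q0 | [0]110   read 0 → write ., move R, go to q2
q2 | .[1]10   read 1 → write 1, move S, go to q1
q1 | .[1]10   read 1 → write ., move L, go to q0
q0 | [.].10   read . → write 1, move R, go to q1
q1 | 1[.]10   read . → write 1, move R, go to q1
q1 | 11[1]0   read 1 → write ., move L, go to q0
q0 | 1[1].0   read 1 → write ., move R, go to q0
q0 | 1.[.]0   read . → write 1, move R, go to q1
q1 | 1.1[0]
M halts after 8 transitions.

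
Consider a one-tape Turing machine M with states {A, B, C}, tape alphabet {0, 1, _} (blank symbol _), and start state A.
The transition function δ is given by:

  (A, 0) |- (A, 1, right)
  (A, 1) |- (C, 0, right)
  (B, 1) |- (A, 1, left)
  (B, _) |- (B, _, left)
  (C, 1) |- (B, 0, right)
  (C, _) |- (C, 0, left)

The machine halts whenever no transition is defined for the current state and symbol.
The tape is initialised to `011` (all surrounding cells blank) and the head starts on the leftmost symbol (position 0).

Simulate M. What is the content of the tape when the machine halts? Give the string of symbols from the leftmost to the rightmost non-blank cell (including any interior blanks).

100

A | [0]11_   read 0 → write 1, move right, go to A
A | 1[1]1_   read 1 → write 0, move right, go to C
C | 10[1]_   read 1 → write 0, move right, go to B
B | 100[_]   read _ → write _, move left, go to B
B | 10[0]_
The non-blank tape span at halt is 100.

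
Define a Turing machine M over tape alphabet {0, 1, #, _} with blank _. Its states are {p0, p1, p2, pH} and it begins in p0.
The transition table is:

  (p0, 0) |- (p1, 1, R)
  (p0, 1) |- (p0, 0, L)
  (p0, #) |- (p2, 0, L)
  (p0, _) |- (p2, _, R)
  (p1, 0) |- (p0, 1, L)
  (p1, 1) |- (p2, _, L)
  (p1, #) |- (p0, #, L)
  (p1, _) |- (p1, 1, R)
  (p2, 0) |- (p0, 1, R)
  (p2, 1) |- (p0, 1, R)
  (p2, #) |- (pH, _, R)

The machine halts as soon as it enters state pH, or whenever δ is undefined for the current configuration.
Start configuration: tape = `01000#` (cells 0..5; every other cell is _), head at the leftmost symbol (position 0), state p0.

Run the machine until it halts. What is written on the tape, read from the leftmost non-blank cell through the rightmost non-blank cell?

1_11

p0 | [0]1000#_   read 0 → write 1, move R, go to p1
p1 | 1[1]000#_   read 1 → write _, move L, go to p2
p2 | [1]_000#_   read 1 → write 1, move R, go to p0
p0 | 1[_]000#_   read _ → write _, move R, go to p2
p2 | 1_[0]00#_   read 0 → write 1, move R, go to p0
p0 | 1_1[0]0#_   read 0 → write 1, move R, go to p1
p1 | 1_11[0]#_   read 0 → write 1, move L, go to p0
p0 | 1_1[1]1#_   read 1 → write 0, move L, go to p0
p0 | 1_[1]01#_   read 1 → write 0, move L, go to p0
p0 | 1[_]001#_   read _ → write _, move R, go to p2
p2 | 1_[0]01#_   read 0 → write 1, move R, go to p0
p0 | 1_1[0]1#_   read 0 → write 1, move R, go to p1
p1 | 1_11[1]#_   read 1 → write _, move L, go to p2
p2 | 1_1[1]_#_   read 1 → write 1, move R, go to p0
p0 | 1_11[_]#_   read _ → write _, move R, go to p2
p2 | 1_11_[#]_   read # → write _, move R, go to pH
pH | 1_11__[_]
The non-blank tape span at halt is 1_11.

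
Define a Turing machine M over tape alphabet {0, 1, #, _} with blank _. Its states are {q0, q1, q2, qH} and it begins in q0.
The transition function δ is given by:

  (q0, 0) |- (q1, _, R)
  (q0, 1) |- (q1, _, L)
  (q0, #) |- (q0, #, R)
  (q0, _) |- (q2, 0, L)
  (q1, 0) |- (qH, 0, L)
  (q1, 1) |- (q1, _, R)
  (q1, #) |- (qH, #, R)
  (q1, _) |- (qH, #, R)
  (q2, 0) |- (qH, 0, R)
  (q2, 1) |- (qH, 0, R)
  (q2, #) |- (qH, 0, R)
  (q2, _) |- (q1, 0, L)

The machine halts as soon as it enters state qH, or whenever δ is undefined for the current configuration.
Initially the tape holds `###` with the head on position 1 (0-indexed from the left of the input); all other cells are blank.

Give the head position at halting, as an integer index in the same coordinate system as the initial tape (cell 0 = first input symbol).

state=q0 head=1 tape=#[#]#_   (q0,#)→(q0,#,R)
state=q0 head=2 tape=##[#]_   (q0,#)→(q0,#,R)
state=q0 head=3 tape=###[_]   (q0,_)→(q2,0,L)
state=q2 head=2 tape=##[#]0   (q2,#)→(qH,0,R)
state=qH head=3 tape=##0[0]
At halt the head is at cell 3.

3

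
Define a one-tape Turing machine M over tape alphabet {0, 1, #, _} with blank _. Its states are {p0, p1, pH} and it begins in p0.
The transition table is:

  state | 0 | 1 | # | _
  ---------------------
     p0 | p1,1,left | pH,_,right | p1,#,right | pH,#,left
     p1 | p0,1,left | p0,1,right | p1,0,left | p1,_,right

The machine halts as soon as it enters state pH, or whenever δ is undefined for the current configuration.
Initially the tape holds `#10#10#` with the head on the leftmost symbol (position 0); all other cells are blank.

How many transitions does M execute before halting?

5

state=p0 head=0 tape=[#]10#10#   (p0,#)→(p1,#,right)
state=p1 head=1 tape=#[1]0#10#   (p1,1)→(p0,1,right)
state=p0 head=2 tape=#1[0]#10#   (p0,0)→(p1,1,left)
state=p1 head=1 tape=#[1]1#10#   (p1,1)→(p0,1,right)
state=p0 head=2 tape=#1[1]#10#   (p0,1)→(pH,_,right)
state=pH head=3 tape=#1_[#]10#
M halts after 5 transitions.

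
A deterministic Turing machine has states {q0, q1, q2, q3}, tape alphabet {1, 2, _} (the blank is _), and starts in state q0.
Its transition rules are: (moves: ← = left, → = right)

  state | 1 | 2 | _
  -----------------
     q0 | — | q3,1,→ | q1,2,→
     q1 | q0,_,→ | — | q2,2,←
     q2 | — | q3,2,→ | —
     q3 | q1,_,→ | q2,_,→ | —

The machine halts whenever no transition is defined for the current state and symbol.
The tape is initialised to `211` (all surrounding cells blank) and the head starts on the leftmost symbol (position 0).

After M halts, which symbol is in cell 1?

_

q0 | [2]11___   read 2 → write 1, move →, go to q3
q3 | 1[1]1___   read 1 → write _, move →, go to q1
q1 | 1_[1]___   read 1 → write _, move →, go to q0
q0 | 1__[_]__   read _ → write 2, move →, go to q1
q1 | 1__2[_]_   read _ → write 2, move ←, go to q2
q2 | 1__[2]2_   read 2 → write 2, move →, go to q3
q3 | 1__2[2]_   read 2 → write _, move →, go to q2
q2 | 1__2_[_]
Cell 1 holds _ when M halts.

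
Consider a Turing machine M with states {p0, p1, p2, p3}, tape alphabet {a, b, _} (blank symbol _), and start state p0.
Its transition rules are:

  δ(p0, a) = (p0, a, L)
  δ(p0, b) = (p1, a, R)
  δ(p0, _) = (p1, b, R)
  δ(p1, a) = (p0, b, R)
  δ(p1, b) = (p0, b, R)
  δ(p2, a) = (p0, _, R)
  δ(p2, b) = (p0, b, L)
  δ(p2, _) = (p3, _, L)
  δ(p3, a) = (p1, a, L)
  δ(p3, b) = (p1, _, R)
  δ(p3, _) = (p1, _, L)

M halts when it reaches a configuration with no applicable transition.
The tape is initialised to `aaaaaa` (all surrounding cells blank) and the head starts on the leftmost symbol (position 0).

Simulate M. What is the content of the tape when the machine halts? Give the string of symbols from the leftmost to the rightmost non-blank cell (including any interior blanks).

state=p0 head=0 tape=_[a]aaaaa__   (p0,a)→(p0,a,L)
state=p0 head=-1 tape=[_]aaaaaa__   (p0,_)→(p1,b,R)
state=p1 head=0 tape=b[a]aaaaa__   (p1,a)→(p0,b,R)
state=p0 head=1 tape=bb[a]aaaa__   (p0,a)→(p0,a,L)
state=p0 head=0 tape=b[b]aaaaa__   (p0,b)→(p1,a,R)
state=p1 head=1 tape=ba[a]aaaa__   (p1,a)→(p0,b,R)
state=p0 head=2 tape=bab[a]aaa__   (p0,a)→(p0,a,L)
state=p0 head=1 tape=ba[b]aaaa__   (p0,b)→(p1,a,R)
state=p1 head=2 tape=baa[a]aaa__   (p1,a)→(p0,b,R)
state=p0 head=3 tape=baab[a]aa__   (p0,a)→(p0,a,L)
state=p0 head=2 tape=baa[b]aaa__   (p0,b)→(p1,a,R)
state=p1 head=3 tape=baaa[a]aa__   (p1,a)→(p0,b,R)
state=p0 head=4 tape=baaab[a]a__   (p0,a)→(p0,a,L)
state=p0 head=3 tape=baaa[b]aa__   (p0,b)→(p1,a,R)
state=p1 head=4 tape=baaaa[a]a__   (p1,a)→(p0,b,R)
state=p0 head=5 tape=baaaab[a]__   (p0,a)→(p0,a,L)
state=p0 head=4 tape=baaaa[b]a__   (p0,b)→(p1,a,R)
state=p1 head=5 tape=baaaaa[a]__   (p1,a)→(p0,b,R)
state=p0 head=6 tape=baaaaab[_]_   (p0,_)→(p1,b,R)
state=p1 head=7 tape=baaaaabb[_]
The non-blank tape span at halt is baaaaabb.

baaaaabb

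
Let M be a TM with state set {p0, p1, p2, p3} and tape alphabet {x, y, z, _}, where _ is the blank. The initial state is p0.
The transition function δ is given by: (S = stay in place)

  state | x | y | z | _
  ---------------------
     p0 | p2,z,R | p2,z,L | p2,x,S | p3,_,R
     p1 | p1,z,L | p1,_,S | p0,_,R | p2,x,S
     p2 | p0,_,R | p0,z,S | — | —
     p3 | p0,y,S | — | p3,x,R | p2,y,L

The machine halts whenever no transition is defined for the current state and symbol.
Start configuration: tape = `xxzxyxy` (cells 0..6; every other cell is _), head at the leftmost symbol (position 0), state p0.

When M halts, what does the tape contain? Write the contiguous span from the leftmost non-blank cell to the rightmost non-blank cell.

z__z_z__y

state=p0 head=0 tape=[x]xzxyxy__   (p0,x)→(p2,z,R)
state=p2 head=1 tape=z[x]zxyxy__   (p2,x)→(p0,_,R)
state=p0 head=2 tape=z_[z]xyxy__   (p0,z)→(p2,x,S)
state=p2 head=2 tape=z_[x]xyxy__   (p2,x)→(p0,_,R)
state=p0 head=3 tape=z__[x]yxy__   (p0,x)→(p2,z,R)
state=p2 head=4 tape=z__z[y]xy__   (p2,y)→(p0,z,S)
state=p0 head=4 tape=z__z[z]xy__   (p0,z)→(p2,x,S)
state=p2 head=4 tape=z__z[x]xy__   (p2,x)→(p0,_,R)
state=p0 head=5 tape=z__z_[x]y__   (p0,x)→(p2,z,R)
state=p2 head=6 tape=z__z_z[y]__   (p2,y)→(p0,z,S)
state=p0 head=6 tape=z__z_z[z]__   (p0,z)→(p2,x,S)
state=p2 head=6 tape=z__z_z[x]__   (p2,x)→(p0,_,R)
state=p0 head=7 tape=z__z_z_[_]_   (p0,_)→(p3,_,R)
state=p3 head=8 tape=z__z_z__[_]   (p3,_)→(p2,y,L)
state=p2 head=7 tape=z__z_z_[_]y
The non-blank tape span at halt is z__z_z__y.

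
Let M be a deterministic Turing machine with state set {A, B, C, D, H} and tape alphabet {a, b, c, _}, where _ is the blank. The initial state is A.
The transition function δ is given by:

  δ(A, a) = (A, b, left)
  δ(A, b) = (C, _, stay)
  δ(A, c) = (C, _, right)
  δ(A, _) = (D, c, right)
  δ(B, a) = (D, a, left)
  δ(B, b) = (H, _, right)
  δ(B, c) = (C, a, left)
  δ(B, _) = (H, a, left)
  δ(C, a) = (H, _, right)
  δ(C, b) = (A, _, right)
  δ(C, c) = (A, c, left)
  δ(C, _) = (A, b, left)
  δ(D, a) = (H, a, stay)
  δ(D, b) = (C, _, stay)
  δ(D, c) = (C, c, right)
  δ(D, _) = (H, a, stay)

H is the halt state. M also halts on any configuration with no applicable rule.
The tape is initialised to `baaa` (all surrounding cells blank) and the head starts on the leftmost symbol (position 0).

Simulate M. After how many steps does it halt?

A | _[b]aaa__   read b → write _, move stay, go to C
C | _[_]aaa__   read _ → write b, move left, go to A
A | [_]baaa__   read _ → write c, move right, go to D
D | c[b]aaa__   read b → write _, move stay, go to C
C | c[_]aaa__   read _ → write b, move left, go to A
A | [c]baaa__   read c → write _, move right, go to C
C | _[b]aaa__   read b → write _, move right, go to A
A | __[a]aa__   read a → write b, move left, go to A
A | _[_]baa__   read _ → write c, move right, go to D
D | _c[b]aa__   read b → write _, move stay, go to C
C | _c[_]aa__   read _ → write b, move left, go to A
A | _[c]baa__   read c → write _, move right, go to C
C | __[b]aa__   read b → write _, move right, go to A
A | ___[a]a__   read a → write b, move left, go to A
A | __[_]ba__   read _ → write c, move right, go to D
D | __c[b]a__   read b → write _, move stay, go to C
C | __c[_]a__   read _ → write b, move left, go to A
A | __[c]ba__   read c → write _, move right, go to C
C | ___[b]a__   read b → write _, move right, go to A
A | ____[a]__   read a → write b, move left, go to A
A | ___[_]b__   read _ → write c, move right, go to D
D | ___c[b]__   read b → write _, move stay, go to C
C | ___c[_]__   read _ → write b, move left, go to A
A | ___[c]b__   read c → write _, move right, go to C
C | ____[b]__   read b → write _, move right, go to A
A | _____[_]_   read _ → write c, move right, go to D
D | _____c[_]   read _ → write a, move stay, go to H
H | _____c[a]
M halts after 27 transitions.

27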